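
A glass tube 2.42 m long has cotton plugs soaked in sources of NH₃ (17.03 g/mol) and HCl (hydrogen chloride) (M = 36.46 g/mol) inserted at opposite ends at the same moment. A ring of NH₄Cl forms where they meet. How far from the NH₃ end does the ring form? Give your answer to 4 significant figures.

1.438 m

The fronts meet when d_NH₃ + d_HCl = L with d_NH₃/d_HCl = √(M_HCl/M_NH₃) (Graham's law). Here √(M_HCl/M_NH₃) = √(36.46/17.03) = 1.463.
With d_NH₃ + d_HCl = 2.42 m, d_HCl = 2.42/(1 + 1.463) = 0.9825 m.
d_NH₃ = 2.42 − 0.9825 = 1.438 m.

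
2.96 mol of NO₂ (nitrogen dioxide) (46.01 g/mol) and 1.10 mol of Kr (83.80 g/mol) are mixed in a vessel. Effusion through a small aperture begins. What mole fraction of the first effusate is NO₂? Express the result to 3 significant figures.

The effusion rate of species i is ∝ p_i/√M_i ∝ n_i/√M_i.
x_NO₂(eff) = (n_NO₂/√M_NO₂) / (n_NO₂/√M_NO₂ + n_Kr/√M_Kr)
= (2.96/√46.01) / (2.96/√46.01 + 1.10/√83.80) = 0.4364/(0.4364 + 0.1202) = 0.784.

0.784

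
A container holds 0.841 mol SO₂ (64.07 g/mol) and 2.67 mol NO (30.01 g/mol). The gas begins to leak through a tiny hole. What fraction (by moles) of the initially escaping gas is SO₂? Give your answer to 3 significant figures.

0.177

Rate_i ∝ x_i/√M_i (Graham's law weighted by mole fraction), so the effusate composition follows n_i/√M_i.
x_SO₂(eff) = (n_SO₂/√M_SO₂) / (n_SO₂/√M_SO₂ + n_NO/√M_NO)
= (0.841/√64.07) / (0.841/√64.07 + 2.67/√30.01) = 0.1051/(0.1051 + 0.4874) = 0.177.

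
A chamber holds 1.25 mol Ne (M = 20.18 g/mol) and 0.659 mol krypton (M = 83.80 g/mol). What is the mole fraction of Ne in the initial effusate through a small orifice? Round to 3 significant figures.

0.794

Effusion rate of each component ∝ n_i/√M_i (partial pressure × 1/√M).
Mole fraction of Ne in the effusate = (n_Ne/√M_Ne) / (n_Ne/√M_Ne + n_Kr/√M_Kr)
= (1.25/√20.18) / (1.25/√20.18 + 0.659/√83.80) = 0.2783/(0.2783 + 0.07199) = 0.794.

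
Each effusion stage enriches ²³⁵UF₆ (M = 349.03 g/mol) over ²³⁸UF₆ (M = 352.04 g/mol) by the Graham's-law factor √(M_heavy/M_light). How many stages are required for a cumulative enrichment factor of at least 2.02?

Single-stage factor α = √(352.04/349.03), so ln α = ½ ln(1.00862) = 0.004293.
Need α^N ≥ 2.02 ⇒ N ≥ ln(2.02) / ln α = 0.7031 / 0.004293 = 163.76.
So at least 164 stages are needed.

164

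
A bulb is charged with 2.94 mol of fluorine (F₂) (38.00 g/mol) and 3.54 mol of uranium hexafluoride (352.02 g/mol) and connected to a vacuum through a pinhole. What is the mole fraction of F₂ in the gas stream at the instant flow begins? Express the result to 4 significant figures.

Each component's effusion rate ∝ (its partial pressure)·(1/√M) ∝ n_i/√M_i.
Mole fraction of F₂ in the effusate = (n_F₂/√M_F₂) / (n_F₂/√M_F₂ + n_UF₆/√M_UF₆)
= (2.94/√38.00) / (2.94/√38.00 + 3.54/√352.02) = 0.4769/(0.4769 + 0.1887) = 0.7165.

0.7165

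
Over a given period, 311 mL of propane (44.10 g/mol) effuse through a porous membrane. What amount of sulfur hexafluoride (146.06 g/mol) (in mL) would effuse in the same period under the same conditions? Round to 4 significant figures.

Using Graham's law: rate_SF₆/rate_C₃H₈ = √(M_C₃H₈/M_SF₆) = √(44.10/146.06) = √0.3019 = 0.5495.
So the volume for SF₆ is 311 × 0.5495 = 170.9 mL.

170.9 mL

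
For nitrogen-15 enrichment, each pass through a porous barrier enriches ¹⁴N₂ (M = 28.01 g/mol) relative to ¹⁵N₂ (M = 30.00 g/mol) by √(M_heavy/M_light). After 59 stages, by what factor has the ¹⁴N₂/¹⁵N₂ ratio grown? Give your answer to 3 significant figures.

Overall factor = α^59 with α = √(30.00/28.01), i.e. (30.00/28.01)^(59/2).
= 1.07105^(59/2) = 7.57.

7.57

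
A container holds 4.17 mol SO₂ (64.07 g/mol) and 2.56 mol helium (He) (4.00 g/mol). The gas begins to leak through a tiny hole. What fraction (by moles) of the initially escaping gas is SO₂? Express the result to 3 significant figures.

0.289

Rate_i ∝ x_i/√M_i (Graham's law weighted by mole fraction), so the effusate composition follows n_i/√M_i.
So x_SO₂ in the escaping gas = (n_SO₂/√M_SO₂) / Σ(n_i/√M_i)
= (4.17/√64.07) / (4.17/√64.07 + 2.56/√4.00) = 0.5210/(0.5210 + 1.280) = 0.289.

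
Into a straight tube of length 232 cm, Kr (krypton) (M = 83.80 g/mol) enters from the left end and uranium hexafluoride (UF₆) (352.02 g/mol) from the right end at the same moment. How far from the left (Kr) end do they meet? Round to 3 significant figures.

In equal time, each gas travels a distance ∝ its rate ∝ 1/√M, so d_Kr/d_UF₆ = √(M_UF₆/M_Kr) = √(352.02/83.80) = 2.050.
With d_Kr + d_UF₆ = 232 cm, d_UF₆ = 232/(1 + 2.050) = 76.08 cm.
d_Kr = 232 − 76.08 = 156 cm.

156 cm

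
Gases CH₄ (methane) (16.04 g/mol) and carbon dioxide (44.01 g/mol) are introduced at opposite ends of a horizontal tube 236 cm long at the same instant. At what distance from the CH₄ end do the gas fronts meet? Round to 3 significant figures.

147 cm

The fronts meet when d_CH₄ + d_CO₂ = L with d_CH₄/d_CO₂ = √(M_CO₂/M_CH₄) (Graham's law). Here √(M_CO₂/M_CH₄) = √(44.01/16.04) = 1.656.
With d_CH₄ + d_CO₂ = 236 cm, d_CO₂ = 236/(1 + 1.656) = 88.84 cm.
d_CH₄ = 236 − 88.84 = 147 cm.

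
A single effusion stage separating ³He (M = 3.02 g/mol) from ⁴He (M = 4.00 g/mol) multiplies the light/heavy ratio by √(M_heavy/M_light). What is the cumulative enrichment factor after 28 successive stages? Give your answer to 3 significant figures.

51.1

Overall factor = α^28 with α = √(4.00/3.02), i.e. (4.00/3.02)^(28/2).
= 1.32450^14 = 51.1.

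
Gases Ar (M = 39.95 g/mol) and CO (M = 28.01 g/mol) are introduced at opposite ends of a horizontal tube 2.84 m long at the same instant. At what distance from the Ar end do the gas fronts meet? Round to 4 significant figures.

The fronts meet when d_Ar + d_CO = L with d_Ar/d_CO = √(M_CO/M_Ar) (Graham's law). Here √(M_CO/M_Ar) = √(28.01/39.95) = 0.8373.
With d_Ar + d_CO = 2.84 m, d_CO = 2.84/(1 + 0.8373) = 1.546 m.
d_Ar = 2.84 − 1.546 = 1.294 m.

1.294 m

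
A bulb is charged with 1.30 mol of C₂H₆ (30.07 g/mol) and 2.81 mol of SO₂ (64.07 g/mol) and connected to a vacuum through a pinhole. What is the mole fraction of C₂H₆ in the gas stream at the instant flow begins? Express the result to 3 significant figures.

0.403

The effusion rate of species i is ∝ p_i/√M_i ∝ n_i/√M_i.
x_C₂H₆(eff) = (n_C₂H₆/√M_C₂H₆) / (n_C₂H₆/√M_C₂H₆ + n_SO₂/√M_SO₂)
= (1.30/√30.07) / (1.30/√30.07 + 2.81/√64.07) = 0.2371/(0.2371 + 0.3511) = 0.403.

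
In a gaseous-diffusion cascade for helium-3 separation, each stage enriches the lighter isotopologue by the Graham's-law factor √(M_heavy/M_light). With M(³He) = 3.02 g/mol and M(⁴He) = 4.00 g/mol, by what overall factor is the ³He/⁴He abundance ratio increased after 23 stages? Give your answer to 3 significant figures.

After 23 stages the ratio has grown by (√(4.00/3.02))^23 = (4.00/3.02)^(23/2).
= 1.32450^(23/2) = 25.3.

25.3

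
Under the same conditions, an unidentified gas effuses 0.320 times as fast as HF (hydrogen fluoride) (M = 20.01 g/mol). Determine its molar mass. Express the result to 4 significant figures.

Using Graham's law: rate_X/rate_HF = √(M_HF/M_X).
0.320 = √(20.01/M_X)
M_X = 20.01 / 0.320² = 20.01 / 0.1024 = 195.4 g/mol

195.4 g/mol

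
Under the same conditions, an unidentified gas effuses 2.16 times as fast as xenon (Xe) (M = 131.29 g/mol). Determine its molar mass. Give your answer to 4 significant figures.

28.14 g/mol

From Graham's law, rate_X/rate_Xe = √(M_Xe/M_X).
2.16 = √(131.29/M_X)
M_X = 131.29 / 2.16² = 131.29 / 4.666 = 28.14 g/mol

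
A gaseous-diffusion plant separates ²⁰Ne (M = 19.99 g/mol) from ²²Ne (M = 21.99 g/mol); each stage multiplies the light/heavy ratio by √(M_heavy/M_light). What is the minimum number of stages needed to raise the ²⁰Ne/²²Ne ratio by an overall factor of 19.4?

63

With α = √(21.99/19.99) per stage, ln α = ½ ln(1.10005) = 0.04768.
Need α^N ≥ 19.4 ⇒ N ≥ ln(19.4) / ln α = 2.965 / 0.04768 = 62.19.
Minimum whole number of stages: N = 63.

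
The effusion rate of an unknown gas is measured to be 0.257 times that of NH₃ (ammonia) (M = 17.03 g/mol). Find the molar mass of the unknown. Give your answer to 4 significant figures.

Since effusion rate ∝ 1/√M, rate_X/rate_NH₃ = √(M_NH₃/M_X).
0.257 = √(17.03/M_X)
M_X = 17.03 / 0.257² = 17.03 / 0.06605 = 257.8 g/mol

257.8 g/mol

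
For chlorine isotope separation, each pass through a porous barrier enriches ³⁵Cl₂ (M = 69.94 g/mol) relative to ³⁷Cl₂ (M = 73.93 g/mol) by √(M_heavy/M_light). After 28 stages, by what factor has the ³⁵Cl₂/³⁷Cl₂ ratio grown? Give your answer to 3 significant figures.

2.17

Each stage multiplies the ratio by α = √(73.93/69.94), so after 28 stages the overall factor is α^28 = (73.93/69.94)^(28/2).
= 1.05705^14 = 2.17.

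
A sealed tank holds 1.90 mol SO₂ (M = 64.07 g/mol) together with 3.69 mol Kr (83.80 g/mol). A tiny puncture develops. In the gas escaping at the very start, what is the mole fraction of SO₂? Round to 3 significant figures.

0.371

Rate_i ∝ x_i/√M_i (Graham's law weighted by mole fraction), so the effusate composition follows n_i/√M_i.
Mole fraction of SO₂ in the effusate = (n_SO₂/√M_SO₂) / (n_SO₂/√M_SO₂ + n_Kr/√M_Kr)
= (1.90/√64.07) / (1.90/√64.07 + 3.69/√83.80) = 0.2374/(0.2374 + 0.4031) = 0.371.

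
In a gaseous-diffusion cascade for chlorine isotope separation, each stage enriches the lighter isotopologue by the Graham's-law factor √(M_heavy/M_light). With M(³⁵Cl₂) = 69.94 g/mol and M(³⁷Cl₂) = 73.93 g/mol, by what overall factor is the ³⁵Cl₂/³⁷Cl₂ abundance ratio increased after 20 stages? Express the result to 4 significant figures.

After 20 stages the ratio has grown by (√(73.93/69.94))^20 = (73.93/69.94)^(20/2).
= 1.05705^10 = 1.742.

1.742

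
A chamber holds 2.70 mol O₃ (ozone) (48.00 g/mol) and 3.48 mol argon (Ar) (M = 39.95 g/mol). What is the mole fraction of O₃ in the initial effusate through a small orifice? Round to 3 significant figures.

Effusion rate of each component ∝ n_i/√M_i (partial pressure × 1/√M).
Mole fraction of O₃ in the effusate = (n_O₃/√M_O₃) / (n_O₃/√M_O₃ + n_Ar/√M_Ar)
= (2.70/√48.00) / (2.70/√48.00 + 3.48/√39.95) = 0.3897/(0.3897 + 0.5506) = 0.414.

0.414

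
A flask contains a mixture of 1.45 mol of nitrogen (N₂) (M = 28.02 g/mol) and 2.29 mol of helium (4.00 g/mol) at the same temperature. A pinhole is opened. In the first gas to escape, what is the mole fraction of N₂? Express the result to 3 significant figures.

Effusion rate of each component ∝ n_i/√M_i (partial pressure × 1/√M).
x_N₂(eff) = (n_N₂/√M_N₂) / (n_N₂/√M_N₂ + n_He/√M_He)
= (1.45/√28.02) / (1.45/√28.02 + 2.29/√4.00) = 0.2739/(0.2739 + 1.145) = 0.193.

0.193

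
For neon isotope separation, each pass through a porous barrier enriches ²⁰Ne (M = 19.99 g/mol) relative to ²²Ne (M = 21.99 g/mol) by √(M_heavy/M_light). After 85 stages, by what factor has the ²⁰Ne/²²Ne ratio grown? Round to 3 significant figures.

Each stage multiplies the ratio by α = √(21.99/19.99), so after 85 stages the overall factor is α^85 = (21.99/19.99)^(85/2).
= 1.10005^(85/2) = 57.5.

57.5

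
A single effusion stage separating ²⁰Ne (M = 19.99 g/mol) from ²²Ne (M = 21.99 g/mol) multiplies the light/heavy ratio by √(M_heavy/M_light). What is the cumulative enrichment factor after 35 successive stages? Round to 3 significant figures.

5.31

After 35 stages the ratio has grown by (√(21.99/19.99))^35 = (21.99/19.99)^(35/2).
= 1.10005^(35/2) = 5.31.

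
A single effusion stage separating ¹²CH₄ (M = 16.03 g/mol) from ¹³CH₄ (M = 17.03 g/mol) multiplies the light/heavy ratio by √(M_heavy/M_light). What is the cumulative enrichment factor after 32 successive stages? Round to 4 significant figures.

2.633

The single-stage factor is √(M_heavy/M_light), so 32 stages give [√(17.03/16.03)]^32 = (17.03/16.03)^(32/2).
= 1.06238^16 = 2.633.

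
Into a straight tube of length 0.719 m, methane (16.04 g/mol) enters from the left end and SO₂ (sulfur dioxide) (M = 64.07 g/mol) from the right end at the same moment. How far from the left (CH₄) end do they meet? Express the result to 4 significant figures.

Graham's law gives d_CH₄/d_SO₂ = rate_CH₄/rate_SO₂ = √(M_SO₂/M_CH₄) = √(64.07/16.04) = 1.999.
With d_CH₄ + d_SO₂ = 0.719 m, d_SO₂ = 0.719/(1 + 1.999) = 0.2398 m.
d_CH₄ = 0.719 − 0.2398 = 0.4792 m.

0.4792 m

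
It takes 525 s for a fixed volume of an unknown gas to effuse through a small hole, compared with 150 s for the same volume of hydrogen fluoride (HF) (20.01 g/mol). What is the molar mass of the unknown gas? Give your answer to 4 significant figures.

245.1 g/mol

Graham's law gives t_X/t_HF = √(M_X/M_HF).
525/150 = 3.500 = √(M_X/20.01)
M_X = 20.01 × 3.500² = 20.01 × 12.25 = 245.1 g/mol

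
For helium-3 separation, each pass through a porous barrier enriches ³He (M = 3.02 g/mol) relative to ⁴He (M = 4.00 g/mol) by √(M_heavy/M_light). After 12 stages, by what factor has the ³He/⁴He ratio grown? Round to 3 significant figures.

Each stage multiplies the ratio by α = √(4.00/3.02), so after 12 stages the overall factor is α^12 = (4.00/3.02)^(12/2).
= 1.32450^6 = 5.40.

5.40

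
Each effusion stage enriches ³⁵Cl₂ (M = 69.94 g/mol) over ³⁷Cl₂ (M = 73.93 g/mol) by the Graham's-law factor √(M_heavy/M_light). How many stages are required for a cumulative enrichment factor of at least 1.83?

Single-stage factor α = √(73.93/69.94), so ln α = ½ ln(1.05705) = 0.02774.
Need α^N ≥ 1.83 ⇒ N ≥ ln(1.83) / ln α = 0.6043 / 0.02774 = 21.78.
Minimum whole number of stages: N = 22.

22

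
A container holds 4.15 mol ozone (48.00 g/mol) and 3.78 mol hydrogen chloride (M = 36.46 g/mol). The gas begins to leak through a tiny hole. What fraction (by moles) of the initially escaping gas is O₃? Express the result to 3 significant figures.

Each component's effusion rate ∝ (its partial pressure)·(1/√M) ∝ n_i/√M_i.
x_O₃(eff) = (n_O₃/√M_O₃) / (n_O₃/√M_O₃ + n_HCl/√M_HCl)
= (4.15/√48.00) / (4.15/√48.00 + 3.78/√36.46) = 0.5990/(0.5990 + 0.6260) = 0.489.

0.489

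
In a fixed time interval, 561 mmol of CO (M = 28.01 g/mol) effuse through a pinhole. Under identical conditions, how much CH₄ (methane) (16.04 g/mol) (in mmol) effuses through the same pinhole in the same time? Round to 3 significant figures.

741 mmol

By Graham's law, rate_CH₄/rate_CO = √(M_CO/M_CH₄) = √(28.01/16.04) = √1.746 = 1.321.
So the amount for CH₄ is 561 × 1.321 = 741 mmol.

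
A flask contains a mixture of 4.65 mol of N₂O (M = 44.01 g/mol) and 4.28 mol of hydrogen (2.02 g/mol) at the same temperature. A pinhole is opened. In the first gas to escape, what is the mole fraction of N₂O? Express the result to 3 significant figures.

Each component's effusion rate ∝ (its partial pressure)·(1/√M) ∝ n_i/√M_i.
So x_N₂O in the escaping gas = (n_N₂O/√M_N₂O) / Σ(n_i/√M_i)
= (4.65/√44.01) / (4.65/√44.01 + 4.28/√2.02) = 0.7009/(0.7009 + 3.011) = 0.189.

0.189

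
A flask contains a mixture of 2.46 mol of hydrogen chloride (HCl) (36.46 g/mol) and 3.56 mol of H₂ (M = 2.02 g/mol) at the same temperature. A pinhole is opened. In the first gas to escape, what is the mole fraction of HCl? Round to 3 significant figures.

Rate_i ∝ x_i/√M_i (Graham's law weighted by mole fraction), so the effusate composition follows n_i/√M_i.
So x_HCl in the escaping gas = (n_HCl/√M_HCl) / Σ(n_i/√M_i)
= (2.46/√36.46) / (2.46/√36.46 + 3.56/√2.02) = 0.4074/(0.4074 + 2.505) = 0.140.

0.140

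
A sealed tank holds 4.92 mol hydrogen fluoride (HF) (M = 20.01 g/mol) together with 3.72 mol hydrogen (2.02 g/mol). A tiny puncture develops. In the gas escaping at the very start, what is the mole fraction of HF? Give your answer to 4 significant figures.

Effusion rate of each component ∝ n_i/√M_i (partial pressure × 1/√M).
x_HF(eff) = (n_HF/√M_HF) / (n_HF/√M_HF + n_H₂/√M_H₂)
= (4.92/√20.01) / (4.92/√20.01 + 3.72/√2.02) = 1.100/(1.100 + 2.617) = 0.2959.

0.2959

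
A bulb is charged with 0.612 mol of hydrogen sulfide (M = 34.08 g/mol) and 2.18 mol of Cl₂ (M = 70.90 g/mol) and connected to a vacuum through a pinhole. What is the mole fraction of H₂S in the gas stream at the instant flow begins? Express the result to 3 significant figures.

Rate_i ∝ x_i/√M_i (Graham's law weighted by mole fraction), so the effusate composition follows n_i/√M_i.
So x_H₂S in the escaping gas = (n_H₂S/√M_H₂S) / Σ(n_i/√M_i)
= (0.612/√34.08) / (0.612/√34.08 + 2.18/√70.90) = 0.1048/(0.1048 + 0.2589) = 0.288.

0.288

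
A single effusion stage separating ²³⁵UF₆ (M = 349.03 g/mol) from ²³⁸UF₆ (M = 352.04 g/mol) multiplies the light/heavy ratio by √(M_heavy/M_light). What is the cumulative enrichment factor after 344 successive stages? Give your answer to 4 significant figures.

After 344 stages the ratio has grown by (√(352.04/349.03))^344 = (352.04/349.03)^(344/2).
= 1.00862^172 = 4.380.

4.380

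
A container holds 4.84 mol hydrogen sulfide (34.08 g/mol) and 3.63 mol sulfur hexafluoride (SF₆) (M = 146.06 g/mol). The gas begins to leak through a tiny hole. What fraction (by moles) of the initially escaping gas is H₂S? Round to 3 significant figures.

Rate_i ∝ x_i/√M_i (Graham's law weighted by mole fraction), so the effusate composition follows n_i/√M_i.
Mole fraction of H₂S in the effusate = (n_H₂S/√M_H₂S) / (n_H₂S/√M_H₂S + n_SF₆/√M_SF₆)
= (4.84/√34.08) / (4.84/√34.08 + 3.63/√146.06) = 0.8291/(0.8291 + 0.3004) = 0.734.

0.734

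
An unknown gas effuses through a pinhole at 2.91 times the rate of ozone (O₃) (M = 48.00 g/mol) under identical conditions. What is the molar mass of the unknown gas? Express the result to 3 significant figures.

By Graham's law, rate_X/rate_O₃ = √(M_O₃/M_X).
2.91 = √(48.00/M_X)
M_X = 48.00 / 2.91² = 48.00 / 8.468 = 5.67 g/mol

5.67 g/mol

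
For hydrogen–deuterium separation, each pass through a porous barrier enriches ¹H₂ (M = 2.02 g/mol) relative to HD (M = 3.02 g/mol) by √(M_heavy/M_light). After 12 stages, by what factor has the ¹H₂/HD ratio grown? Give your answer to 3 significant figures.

11.2

Overall factor = α^12 with α = √(3.02/2.02), i.e. (3.02/2.02)^(12/2).
= 1.49505^6 = 11.2.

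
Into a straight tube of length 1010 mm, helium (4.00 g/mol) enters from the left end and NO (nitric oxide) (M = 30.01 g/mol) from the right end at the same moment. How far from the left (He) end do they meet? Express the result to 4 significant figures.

Distances travelled in equal time are proportional to diffusion rates, so d_He/d_NO = √(M_NO/M_He) = √(30.01/4.00) = 2.739.
With d_He + d_NO = 1010 mm, d_NO = 1010/(1 + 2.739) = 270.1 mm.
d_He = 1010 − 270.1 = 739.9 mm.

739.9 mm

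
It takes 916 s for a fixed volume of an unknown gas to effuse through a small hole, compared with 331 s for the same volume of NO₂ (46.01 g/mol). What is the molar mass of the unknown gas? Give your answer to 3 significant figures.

352 g/mol

By Graham's law, t_X/t_NO₂ = √(M_X/M_NO₂).
916/331 = 2.767 = √(M_X/46.01)
M_X = 46.01 × 2.767² = 46.01 × 7.658 = 352 g/mol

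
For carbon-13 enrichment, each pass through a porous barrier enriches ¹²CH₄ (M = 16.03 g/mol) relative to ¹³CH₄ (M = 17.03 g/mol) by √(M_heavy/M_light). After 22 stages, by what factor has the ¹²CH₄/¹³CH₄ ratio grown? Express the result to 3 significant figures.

After 22 stages the ratio has grown by (√(17.03/16.03))^22 = (17.03/16.03)^(22/2).
= 1.06238^11 = 1.95.

1.95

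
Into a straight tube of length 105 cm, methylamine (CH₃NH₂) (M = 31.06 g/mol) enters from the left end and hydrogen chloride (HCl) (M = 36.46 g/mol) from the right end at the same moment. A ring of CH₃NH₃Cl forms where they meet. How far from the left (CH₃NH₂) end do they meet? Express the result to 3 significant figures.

Graham's law gives d_CH₃NH₂/d_HCl = rate_CH₃NH₂/rate_HCl = √(M_HCl/M_CH₃NH₂) = √(36.46/31.06) = 1.083.
With d_CH₃NH₂ + d_HCl = 105 cm, d_HCl = 105/(1 + 1.083) = 50.40 cm.
d_CH₃NH₂ = 105 − 50.40 = 54.6 cm.

54.6 cm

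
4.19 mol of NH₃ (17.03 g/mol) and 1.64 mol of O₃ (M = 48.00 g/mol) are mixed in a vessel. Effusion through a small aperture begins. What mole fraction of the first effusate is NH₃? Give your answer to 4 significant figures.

0.8109

Rate_i ∝ x_i/√M_i (Graham's law weighted by mole fraction), so the effusate composition follows n_i/√M_i.
x_NH₃(eff) = (n_NH₃/√M_NH₃) / (n_NH₃/√M_NH₃ + n_O₃/√M_O₃)
= (4.19/√17.03) / (4.19/√17.03 + 1.64/√48.00) = 1.015/(1.015 + 0.2367) = 0.8109.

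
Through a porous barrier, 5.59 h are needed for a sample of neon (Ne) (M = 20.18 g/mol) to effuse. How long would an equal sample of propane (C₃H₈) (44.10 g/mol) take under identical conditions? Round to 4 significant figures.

8.264 h

By Graham's law, t_C₃H₈/t_Ne = √(M_C₃H₈/M_Ne) = √(44.10/20.18) = √2.185 = 1.478.
So the time for C₃H₈ is 5.59 × 1.478 = 8.264 h.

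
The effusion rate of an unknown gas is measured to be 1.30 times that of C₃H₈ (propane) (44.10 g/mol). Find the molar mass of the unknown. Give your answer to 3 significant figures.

26.1 g/mol

Since effusion rate ∝ 1/√M, rate_X/rate_C₃H₈ = √(M_C₃H₈/M_X).
1.30 = √(44.10/M_X)
M_X = 44.10 / 1.30² = 44.10 / 1.690 = 26.1 g/mol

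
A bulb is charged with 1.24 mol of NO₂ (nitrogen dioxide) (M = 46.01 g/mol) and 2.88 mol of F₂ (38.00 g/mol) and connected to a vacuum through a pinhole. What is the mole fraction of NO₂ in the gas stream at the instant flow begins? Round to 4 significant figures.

The effusion rate of species i is ∝ p_i/√M_i ∝ n_i/√M_i.
Mole fraction of NO₂ in the effusate = (n_NO₂/√M_NO₂) / (n_NO₂/√M_NO₂ + n_F₂/√M_F₂)
= (1.24/√46.01) / (1.24/√46.01 + 2.88/√38.00) = 0.1828/(0.1828 + 0.4672) = 0.2812.

0.2812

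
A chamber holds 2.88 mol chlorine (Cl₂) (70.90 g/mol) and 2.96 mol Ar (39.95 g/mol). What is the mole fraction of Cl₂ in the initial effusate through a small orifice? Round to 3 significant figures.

Each component's effusion rate ∝ (its partial pressure)·(1/√M) ∝ n_i/√M_i.
x_Cl₂(eff) = (n_Cl₂/√M_Cl₂) / (n_Cl₂/√M_Cl₂ + n_Ar/√M_Ar)
= (2.88/√70.90) / (2.88/√70.90 + 2.96/√39.95) = 0.3420/(0.3420 + 0.4683) = 0.422.

0.422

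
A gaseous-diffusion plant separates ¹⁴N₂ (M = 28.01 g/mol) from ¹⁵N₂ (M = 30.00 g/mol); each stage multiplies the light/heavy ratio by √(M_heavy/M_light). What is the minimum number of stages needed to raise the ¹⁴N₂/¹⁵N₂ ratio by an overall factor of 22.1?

With α = √(30.00/28.01) per stage, ln α = ½ ln(1.07105) = 0.03432.
Need α^N ≥ 22.1 ⇒ N ≥ ln(22.1) / ln α = 3.096 / 0.03432 = 90.20.
Minimum whole number of stages: N = 91.

91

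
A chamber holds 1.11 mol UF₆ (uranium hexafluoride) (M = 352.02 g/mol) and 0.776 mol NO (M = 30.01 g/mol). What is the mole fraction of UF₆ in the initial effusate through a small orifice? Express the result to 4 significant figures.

0.2946

Effusion rate of each component ∝ n_i/√M_i (partial pressure × 1/√M).
x_UF₆(eff) = (n_UF₆/√M_UF₆) / (n_UF₆/√M_UF₆ + n_NO/√M_NO)
= (1.11/√352.02) / (1.11/√352.02 + 0.776/√30.01) = 0.05916/(0.05916 + 0.1417) = 0.2946.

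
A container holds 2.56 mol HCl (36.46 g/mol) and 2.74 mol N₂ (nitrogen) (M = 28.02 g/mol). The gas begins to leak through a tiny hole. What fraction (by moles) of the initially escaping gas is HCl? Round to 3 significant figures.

Effusion rate of each component ∝ n_i/√M_i (partial pressure × 1/√M).
x_HCl(eff) = (n_HCl/√M_HCl) / (n_HCl/√M_HCl + n_N₂/√M_N₂)
= (2.56/√36.46) / (2.56/√36.46 + 2.74/√28.02) = 0.4240/(0.4240 + 0.5176) = 0.450.

0.450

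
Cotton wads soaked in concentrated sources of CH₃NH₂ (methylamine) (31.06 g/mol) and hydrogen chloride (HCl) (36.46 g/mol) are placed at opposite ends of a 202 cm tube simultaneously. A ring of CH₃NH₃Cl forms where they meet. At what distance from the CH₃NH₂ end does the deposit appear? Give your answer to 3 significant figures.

105 cm

The fronts meet when d_CH₃NH₂ + d_HCl = L with d_CH₃NH₂/d_HCl = √(M_HCl/M_CH₃NH₂) (Graham's law). Here √(M_HCl/M_CH₃NH₂) = √(36.46/31.06) = 1.083.
With d_CH₃NH₂ + d_HCl = 202 cm, d_HCl = 202/(1 + 1.083) = 96.95 cm.
d_CH₃NH₂ = 202 − 96.95 = 105 cm.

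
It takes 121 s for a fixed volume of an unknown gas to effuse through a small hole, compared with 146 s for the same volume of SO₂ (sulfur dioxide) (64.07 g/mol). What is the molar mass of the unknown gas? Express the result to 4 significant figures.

From Graham's law, t_X/t_SO₂ = √(M_X/M_SO₂).
121/146 = 0.8288 = √(M_X/64.07)
M_X = 64.07 × 0.8288² = 64.07 × 0.6869 = 44.01 g/mol

44.01 g/mol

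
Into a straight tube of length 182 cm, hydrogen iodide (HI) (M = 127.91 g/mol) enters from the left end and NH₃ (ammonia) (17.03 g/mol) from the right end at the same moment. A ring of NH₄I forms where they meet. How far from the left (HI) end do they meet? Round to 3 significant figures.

48.7 cm

The fronts meet when d_HI + d_NH₃ = L with d_HI/d_NH₃ = √(M_NH₃/M_HI) (Graham's law). Here √(M_NH₃/M_HI) = √(17.03/127.91) = 0.3649.
With d_HI + d_NH₃ = 182 cm, d_NH₃ = 182/(1 + 0.3649) = 133.3 cm.
d_HI = 182 − 133.3 = 48.7 cm.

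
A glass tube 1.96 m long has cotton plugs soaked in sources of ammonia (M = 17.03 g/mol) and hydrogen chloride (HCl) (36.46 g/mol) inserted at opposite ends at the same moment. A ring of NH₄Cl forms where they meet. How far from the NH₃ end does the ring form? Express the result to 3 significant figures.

1.16 m

Distances travelled in equal time are proportional to diffusion rates, so d_NH₃/d_HCl = √(M_HCl/M_NH₃) = √(36.46/17.03) = 1.463.
With d_NH₃ + d_HCl = 1.96 m, d_HCl = 1.96/(1 + 1.463) = 0.7957 m.
d_NH₃ = 1.96 − 0.7957 = 1.16 m.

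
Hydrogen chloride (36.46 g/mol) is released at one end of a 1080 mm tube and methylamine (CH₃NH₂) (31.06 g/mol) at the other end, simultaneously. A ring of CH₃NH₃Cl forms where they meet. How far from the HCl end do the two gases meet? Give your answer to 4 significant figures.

In equal time, each gas travels a distance ∝ its rate ∝ 1/√M, so d_HCl/d_CH₃NH₂ = √(M_CH₃NH₂/M_HCl) = √(31.06/36.46) = 0.9230.
With d_HCl + d_CH₃NH₂ = 1080 mm, d_CH₃NH₂ = 1080/(1 + 0.9230) = 561.6 mm.
d_HCl = 1080 − 561.6 = 518.4 mm.

518.4 mm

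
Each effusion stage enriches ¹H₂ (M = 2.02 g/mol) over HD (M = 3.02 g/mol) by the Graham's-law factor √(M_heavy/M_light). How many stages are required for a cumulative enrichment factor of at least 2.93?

Per stage α = (3.02/2.02)^(1/2) = 1.49505^0.5, giving ln α = 0.2011.
Need α^N ≥ 2.93 ⇒ N ≥ ln(2.93) / ln α = 1.075 / 0.2011 = 5.35.
So at least 6 stages are needed.

6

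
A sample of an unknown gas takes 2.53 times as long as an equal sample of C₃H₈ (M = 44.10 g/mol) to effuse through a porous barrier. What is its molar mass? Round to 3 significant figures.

Graham's law gives t_X/t_C₃H₈ = √(M_X/M_C₃H₈).
2.53 = √(M_X/44.10)
M_X = 44.10 × 2.53² = 44.10 × 6.401 = 282 g/mol

282 g/mol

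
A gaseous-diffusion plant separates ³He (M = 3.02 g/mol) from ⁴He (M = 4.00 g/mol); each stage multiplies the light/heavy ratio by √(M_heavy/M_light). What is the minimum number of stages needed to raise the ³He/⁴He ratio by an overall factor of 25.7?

Single-stage factor α = √(4.00/3.02), so ln α = ½ ln(1.32450) = 0.1405.
Need α^N ≥ 25.7 ⇒ N ≥ ln(25.7) / ln α = 3.246 / 0.1405 = 23.10.
Rounding up, N = 24 stages.

24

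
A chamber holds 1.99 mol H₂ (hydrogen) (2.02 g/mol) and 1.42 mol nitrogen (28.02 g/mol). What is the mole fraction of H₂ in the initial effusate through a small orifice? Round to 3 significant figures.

The effusion rate of species i is ∝ p_i/√M_i ∝ n_i/√M_i.
x_H₂(eff) = (n_H₂/√M_H₂) / (n_H₂/√M_H₂ + n_N₂/√M_N₂)
= (1.99/√2.02) / (1.99/√2.02 + 1.42/√28.02) = 1.400/(1.400 + 0.2683) = 0.839.

0.839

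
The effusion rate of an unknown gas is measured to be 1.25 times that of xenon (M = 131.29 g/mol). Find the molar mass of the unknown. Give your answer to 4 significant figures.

84.03 g/mol

Graham's law gives rate_X/rate_Xe = √(M_Xe/M_X).
1.25 = √(131.29/M_X)
M_X = 131.29 / 1.25² = 131.29 / 1.562 = 84.03 g/mol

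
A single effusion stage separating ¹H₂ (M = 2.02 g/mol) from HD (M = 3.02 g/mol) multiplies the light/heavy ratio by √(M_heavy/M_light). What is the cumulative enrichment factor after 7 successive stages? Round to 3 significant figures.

4.09

Overall factor = α^7 with α = √(3.02/2.02), i.e. (3.02/2.02)^(7/2).
= 1.49505^(7/2) = 4.09.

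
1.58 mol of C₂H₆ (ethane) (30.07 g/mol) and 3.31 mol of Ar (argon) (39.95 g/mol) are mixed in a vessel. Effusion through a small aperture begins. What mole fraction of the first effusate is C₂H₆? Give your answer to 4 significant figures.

0.3549

Each component's effusion rate ∝ (its partial pressure)·(1/√M) ∝ n_i/√M_i.
Mole fraction of C₂H₆ in the effusate = (n_C₂H₆/√M_C₂H₆) / (n_C₂H₆/√M_C₂H₆ + n_Ar/√M_Ar)
= (1.58/√30.07) / (1.58/√30.07 + 3.31/√39.95) = 0.2881/(0.2881 + 0.5237) = 0.3549.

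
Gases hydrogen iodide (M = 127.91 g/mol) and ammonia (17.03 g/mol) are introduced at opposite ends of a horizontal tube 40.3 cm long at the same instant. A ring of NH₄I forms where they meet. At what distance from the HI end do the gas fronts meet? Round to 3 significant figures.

Distances travelled in equal time are proportional to diffusion rates, so d_HI/d_NH₃ = √(M_NH₃/M_HI) = √(17.03/127.91) = 0.3649.
With d_HI + d_NH₃ = 40.3 cm, d_NH₃ = 40.3/(1 + 0.3649) = 29.53 cm.
d_HI = 40.3 − 29.53 = 10.8 cm.

10.8 cm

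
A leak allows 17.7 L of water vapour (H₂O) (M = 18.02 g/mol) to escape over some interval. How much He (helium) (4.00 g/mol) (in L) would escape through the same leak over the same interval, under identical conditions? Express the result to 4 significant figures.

Graham's law gives rate_He/rate_H₂O = √(M_H₂O/M_He) = √(18.02/4.00) = √4.505 = 2.122.
So the volume for He is 17.7 × 2.122 = 37.57 L.

37.57 L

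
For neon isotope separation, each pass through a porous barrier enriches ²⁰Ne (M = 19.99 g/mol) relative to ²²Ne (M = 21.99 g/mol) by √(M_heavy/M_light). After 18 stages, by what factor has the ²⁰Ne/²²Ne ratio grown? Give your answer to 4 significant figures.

The single-stage factor is √(M_heavy/M_light), so 18 stages give [√(21.99/19.99)]^18 = (21.99/19.99)^(18/2).
= 1.10005^9 = 2.359.

2.359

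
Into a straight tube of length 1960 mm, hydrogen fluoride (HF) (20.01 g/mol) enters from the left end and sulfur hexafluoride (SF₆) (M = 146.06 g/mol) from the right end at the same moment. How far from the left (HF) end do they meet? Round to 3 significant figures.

In equal time, each gas travels a distance ∝ its rate ∝ 1/√M, so d_HF/d_SF₆ = √(M_SF₆/M_HF) = √(146.06/20.01) = 2.702.
With d_HF + d_SF₆ = 1960 mm, d_SF₆ = 1960/(1 + 2.702) = 529.5 mm.
d_HF = 1960 − 529.5 = 1430 mm.

1430 mm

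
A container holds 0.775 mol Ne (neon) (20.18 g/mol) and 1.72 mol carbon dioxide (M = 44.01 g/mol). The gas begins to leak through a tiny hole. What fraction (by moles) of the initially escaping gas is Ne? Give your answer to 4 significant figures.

0.3995

Effusion rate of each component ∝ n_i/√M_i (partial pressure × 1/√M).
So x_Ne in the escaping gas = (n_Ne/√M_Ne) / Σ(n_i/√M_i)
= (0.775/√20.18) / (0.775/√20.18 + 1.72/√44.01) = 0.1725/(0.1725 + 0.2593) = 0.3995.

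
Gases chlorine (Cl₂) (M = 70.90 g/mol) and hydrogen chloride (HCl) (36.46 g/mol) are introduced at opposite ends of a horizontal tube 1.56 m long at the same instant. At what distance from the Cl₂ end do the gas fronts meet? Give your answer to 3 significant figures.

Distances travelled in equal time are proportional to diffusion rates, so d_Cl₂/d_HCl = √(M_HCl/M_Cl₂) = √(36.46/70.90) = 0.7171.
With d_Cl₂ + d_HCl = 1.56 m, d_HCl = 1.56/(1 + 0.7171) = 0.9085 m.
d_Cl₂ = 1.56 − 0.9085 = 0.651 m.

0.651 m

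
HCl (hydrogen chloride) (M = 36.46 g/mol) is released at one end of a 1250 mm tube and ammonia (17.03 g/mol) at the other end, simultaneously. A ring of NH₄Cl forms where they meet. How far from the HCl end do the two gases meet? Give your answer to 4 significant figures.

507.5 mm

Graham's law gives d_HCl/d_NH₃ = rate_HCl/rate_NH₃ = √(M_NH₃/M_HCl) = √(17.03/36.46) = 0.6834.
With d_HCl + d_NH₃ = 1250 mm, d_NH₃ = 1250/(1 + 0.6834) = 742.5 mm.
d_HCl = 1250 − 742.5 = 507.5 mm.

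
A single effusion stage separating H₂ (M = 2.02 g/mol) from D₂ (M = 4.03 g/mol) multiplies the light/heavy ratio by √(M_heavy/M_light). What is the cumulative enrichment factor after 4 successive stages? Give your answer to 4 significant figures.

3.980

Overall factor = α^4 with α = √(4.03/2.02), i.e. (4.03/2.02)^(4/2).
= 1.99505^2 = 3.980.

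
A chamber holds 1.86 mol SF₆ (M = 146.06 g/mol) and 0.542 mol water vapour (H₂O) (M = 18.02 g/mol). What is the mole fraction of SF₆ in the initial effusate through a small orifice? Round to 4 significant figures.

The effusion rate of species i is ∝ p_i/√M_i ∝ n_i/√M_i.
So x_SF₆ in the escaping gas = (n_SF₆/√M_SF₆) / Σ(n_i/√M_i)
= (1.86/√146.06) / (1.86/√146.06 + 0.542/√18.02) = 0.1539/(0.1539 + 0.1277) = 0.5466.

0.5466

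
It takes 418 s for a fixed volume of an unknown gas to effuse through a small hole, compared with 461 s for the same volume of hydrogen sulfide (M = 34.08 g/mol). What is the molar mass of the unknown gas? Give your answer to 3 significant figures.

28.0 g/mol

From Graham's law, t_X/t_H₂S = √(M_X/M_H₂S).
418/461 = 0.9067 = √(M_X/34.08)
M_X = 34.08 × 0.9067² = 34.08 × 0.8221 = 28.0 g/mol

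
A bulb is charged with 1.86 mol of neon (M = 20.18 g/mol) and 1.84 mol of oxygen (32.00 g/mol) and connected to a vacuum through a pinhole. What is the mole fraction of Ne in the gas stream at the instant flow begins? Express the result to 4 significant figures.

0.5600

Effusion rate of each component ∝ n_i/√M_i (partial pressure × 1/√M).
So x_Ne in the escaping gas = (n_Ne/√M_Ne) / Σ(n_i/√M_i)
= (1.86/√20.18) / (1.86/√20.18 + 1.84/√32.00) = 0.4140/(0.4140 + 0.3253) = 0.5600.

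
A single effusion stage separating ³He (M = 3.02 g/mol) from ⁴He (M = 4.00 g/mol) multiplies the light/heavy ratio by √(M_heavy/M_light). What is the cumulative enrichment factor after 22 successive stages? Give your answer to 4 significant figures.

22.01

Overall factor = α^22 with α = √(4.00/3.02), i.e. (4.00/3.02)^(22/2).
= 1.32450^11 = 22.01.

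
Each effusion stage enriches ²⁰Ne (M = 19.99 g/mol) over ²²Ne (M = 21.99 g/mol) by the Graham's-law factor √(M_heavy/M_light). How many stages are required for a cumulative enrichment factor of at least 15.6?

58

With α = √(21.99/19.99) per stage, ln α = ½ ln(1.10005) = 0.04768.
Need α^N ≥ 15.6 ⇒ N ≥ ln(15.6) / ln α = 2.747 / 0.04768 = 57.62.
Minimum whole number of stages: N = 58.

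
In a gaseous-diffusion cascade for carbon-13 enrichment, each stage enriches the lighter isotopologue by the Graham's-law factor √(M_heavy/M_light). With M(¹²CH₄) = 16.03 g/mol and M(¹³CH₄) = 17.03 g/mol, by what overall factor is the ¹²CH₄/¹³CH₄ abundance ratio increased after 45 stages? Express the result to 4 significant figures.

3.902

Each stage multiplies the ratio by α = √(17.03/16.03), so after 45 stages the overall factor is α^45 = (17.03/16.03)^(45/2).
= 1.06238^(45/2) = 3.902.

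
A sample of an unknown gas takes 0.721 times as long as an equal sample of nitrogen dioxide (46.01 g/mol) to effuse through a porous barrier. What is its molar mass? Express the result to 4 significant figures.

By Graham's law, t_X/t_NO₂ = √(M_X/M_NO₂).
0.721 = √(M_X/46.01)
M_X = 46.01 × 0.721² = 46.01 × 0.5198 = 23.92 g/mol

23.92 g/mol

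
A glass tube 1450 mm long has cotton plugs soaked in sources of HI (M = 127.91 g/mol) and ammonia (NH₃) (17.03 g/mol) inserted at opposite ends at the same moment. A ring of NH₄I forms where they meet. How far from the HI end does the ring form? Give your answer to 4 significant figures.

387.6 mm

Distances travelled in equal time are proportional to diffusion rates, so d_HI/d_NH₃ = √(M_NH₃/M_HI) = √(17.03/127.91) = 0.3649.
With d_HI + d_NH₃ = 1450 mm, d_NH₃ = 1450/(1 + 0.3649) = 1062 mm.
d_HI = 1450 − 1062 = 387.6 mm.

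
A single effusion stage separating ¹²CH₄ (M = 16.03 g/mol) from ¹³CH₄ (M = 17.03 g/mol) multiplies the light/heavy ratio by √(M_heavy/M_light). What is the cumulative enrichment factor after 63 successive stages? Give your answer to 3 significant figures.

Each stage multiplies the ratio by α = √(17.03/16.03), so after 63 stages the overall factor is α^63 = (17.03/16.03)^(63/2).
= 1.06238^(63/2) = 6.73.

6.73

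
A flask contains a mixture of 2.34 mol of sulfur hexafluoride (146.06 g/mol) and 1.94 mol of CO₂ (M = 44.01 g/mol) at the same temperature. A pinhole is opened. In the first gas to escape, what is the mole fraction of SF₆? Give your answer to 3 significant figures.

The effusion rate of species i is ∝ p_i/√M_i ∝ n_i/√M_i.
So x_SF₆ in the escaping gas = (n_SF₆/√M_SF₆) / Σ(n_i/√M_i)
= (2.34/√146.06) / (2.34/√146.06 + 1.94/√44.01) = 0.1936/(0.1936 + 0.2924) = 0.398.

0.398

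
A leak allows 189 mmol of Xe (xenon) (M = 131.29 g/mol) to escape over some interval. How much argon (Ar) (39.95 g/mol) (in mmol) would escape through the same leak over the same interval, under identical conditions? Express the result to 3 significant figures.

By Graham's law, rate_Ar/rate_Xe = √(M_Xe/M_Ar) = √(131.29/39.95) = √3.286 = 1.813.
So the amount for Ar is 189 × 1.813 = 343 mmol.

343 mmol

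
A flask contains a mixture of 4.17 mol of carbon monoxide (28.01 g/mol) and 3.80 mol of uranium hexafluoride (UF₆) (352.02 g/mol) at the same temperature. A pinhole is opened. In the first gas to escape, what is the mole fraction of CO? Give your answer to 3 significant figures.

Rate_i ∝ x_i/√M_i (Graham's law weighted by mole fraction), so the effusate composition follows n_i/√M_i.
Mole fraction of CO in the effusate = (n_CO/√M_CO) / (n_CO/√M_CO + n_UF₆/√M_UF₆)
= (4.17/√28.01) / (4.17/√28.01 + 3.80/√352.02) = 0.7879/(0.7879 + 0.2025) = 0.796.

0.796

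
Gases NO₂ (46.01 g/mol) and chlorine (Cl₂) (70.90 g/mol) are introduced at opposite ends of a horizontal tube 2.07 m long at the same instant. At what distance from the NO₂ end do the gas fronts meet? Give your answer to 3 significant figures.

In equal time, each gas travels a distance ∝ its rate ∝ 1/√M, so d_NO₂/d_Cl₂ = √(M_Cl₂/M_NO₂) = √(70.90/46.01) = 1.241.
With d_NO₂ + d_Cl₂ = 2.07 m, d_Cl₂ = 2.07/(1 + 1.241) = 0.9235 m.
d_NO₂ = 2.07 − 0.9235 = 1.15 m.

1.15 m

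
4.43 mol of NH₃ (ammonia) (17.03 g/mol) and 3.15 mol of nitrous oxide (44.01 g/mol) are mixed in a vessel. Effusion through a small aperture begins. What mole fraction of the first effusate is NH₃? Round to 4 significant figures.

Rate_i ∝ x_i/√M_i (Graham's law weighted by mole fraction), so the effusate composition follows n_i/√M_i.
x_NH₃(eff) = (n_NH₃/√M_NH₃) / (n_NH₃/√M_NH₃ + n_N₂O/√M_N₂O)
= (4.43/√17.03) / (4.43/√17.03 + 3.15/√44.01) = 1.073/(1.073 + 0.4748) = 0.6933.

0.6933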